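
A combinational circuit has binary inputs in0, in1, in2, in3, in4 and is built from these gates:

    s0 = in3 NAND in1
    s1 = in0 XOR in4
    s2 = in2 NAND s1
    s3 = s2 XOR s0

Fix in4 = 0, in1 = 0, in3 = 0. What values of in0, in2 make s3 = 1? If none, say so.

in0=1, in2=1

Check with in4 = 0, in1 = 0, in3 = 0 and in0=1, in2=1:
s0 = in3 NAND in1 = 0 NAND 0 = 1
s1 = in0 XOR in4 = 1 XOR 0 = 1
s2 = in2 NAND s1 = 1 NAND 1 = 0
s3 = s2 XOR s0 = 0 XOR 1 = 1
So s3 = 1.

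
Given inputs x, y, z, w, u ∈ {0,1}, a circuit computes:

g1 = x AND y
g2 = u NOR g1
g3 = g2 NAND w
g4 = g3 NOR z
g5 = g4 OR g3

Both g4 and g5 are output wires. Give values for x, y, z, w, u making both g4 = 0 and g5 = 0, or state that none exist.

Check with x=0, y=0, z=1, w=1, u=0:
g1 = x AND y = 0 AND 0 = 0
g2 = u NOR g1 = 0 NOR 0 = 1
g3 = g2 NAND w = 1 NAND 1 = 0
g4 = g3 NOR z = 0 NOR 1 = 0
g5 = g4 OR g3 = 0 OR 0 = 0
So g4 = 0 and g5 = 0.

x=0, y=0, z=1, w=1, u=0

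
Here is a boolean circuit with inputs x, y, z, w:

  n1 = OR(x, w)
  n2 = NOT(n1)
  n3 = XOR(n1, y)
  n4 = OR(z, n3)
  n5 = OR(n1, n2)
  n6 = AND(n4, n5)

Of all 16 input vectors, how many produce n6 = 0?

4

n6 = AND(n4, n5) must be 0, so at least one of n4, n5 is 0.
Satisfying assignments:
  x=0, y=0, z=0, w=0
  x=0, y=1, z=0, w=1
  x=1, y=1, z=0, w=0
  x=1, y=1, z=0, w=1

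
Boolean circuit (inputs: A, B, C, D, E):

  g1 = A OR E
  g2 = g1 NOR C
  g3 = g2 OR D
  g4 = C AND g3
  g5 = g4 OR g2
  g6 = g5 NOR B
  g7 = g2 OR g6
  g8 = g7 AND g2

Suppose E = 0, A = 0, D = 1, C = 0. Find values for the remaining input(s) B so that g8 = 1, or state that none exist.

Check with E = 0, A = 0, D = 1, C = 0 and B=0:
g1 = A OR E = 0 OR 0 = 0
g2 = g1 NOR C = 0 NOR 0 = 1
g3 = g2 OR D = 1 OR 1 = 1
g4 = C AND g3 = 0 AND 1 = 0
g5 = g4 OR g2 = 0 OR 1 = 1
g6 = g5 NOR B = 1 NOR 0 = 0
g7 = g2 OR g6 = 1 OR 0 = 1
g8 = g7 AND g2 = 1 AND 1 = 1
So g8 = 1.

B=0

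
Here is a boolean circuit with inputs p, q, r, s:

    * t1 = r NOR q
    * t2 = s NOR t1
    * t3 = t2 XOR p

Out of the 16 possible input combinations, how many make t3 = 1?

t3 = t2 XOR p must be 1, so t2 and p differ.
Enumerating the 16 input combinations, 8 give t3 = 1 and 8 give t3 = 0.

8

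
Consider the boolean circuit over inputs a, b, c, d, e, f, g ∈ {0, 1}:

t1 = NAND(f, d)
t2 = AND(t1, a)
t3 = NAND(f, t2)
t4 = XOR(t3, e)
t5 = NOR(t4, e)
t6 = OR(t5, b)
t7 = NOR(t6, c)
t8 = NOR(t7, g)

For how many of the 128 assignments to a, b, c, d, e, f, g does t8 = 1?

49

t8 = NOR(t7, g) must be 1, so both t7 = 0 and g = 0.
t7 = NOR(t6, c) must be 0, so at least one of t6, c is 1.
Enumerating the 128 input combinations, 49 give t8 = 1 and 79 give t8 = 0.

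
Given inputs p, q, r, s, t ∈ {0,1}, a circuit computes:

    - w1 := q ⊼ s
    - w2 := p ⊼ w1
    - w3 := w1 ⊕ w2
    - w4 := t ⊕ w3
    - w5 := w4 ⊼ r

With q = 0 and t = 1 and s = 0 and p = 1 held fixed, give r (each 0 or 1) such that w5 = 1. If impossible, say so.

r=0

w5 = w4 ⊼ r must be 1, so at least one of w4, r is 0.
Check with q = 0 and t = 1 and s = 0 and p = 1 and r=0:
w1 = q ⊼ s = 0 ⊼ 0 = 1
w2 = p ⊼ w1 = 1 ⊼ 1 = 0
w3 = w1 ⊕ w2 = 1 ⊕ 0 = 1
w4 = t ⊕ w3 = 1 ⊕ 1 = 0
w5 = w4 ⊼ r = 0 ⊼ 0 = 1
So w5 = 1.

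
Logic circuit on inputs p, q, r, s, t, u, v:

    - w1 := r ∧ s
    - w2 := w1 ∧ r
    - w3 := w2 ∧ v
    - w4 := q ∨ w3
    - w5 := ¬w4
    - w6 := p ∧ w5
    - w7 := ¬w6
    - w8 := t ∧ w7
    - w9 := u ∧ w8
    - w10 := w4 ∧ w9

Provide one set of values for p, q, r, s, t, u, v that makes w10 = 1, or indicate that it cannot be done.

p=1 q=1 r=1 s=0 t=1 u=1 v=1

w10 = w4 ∧ w9 must be 1, so both w4 = 1 and w9 = 1.
Check with p=1 q=1 r=1 s=0 t=1 u=1 v=1:
w1 = r ∧ s = 1 ∧ 0 = 0
w2 = w1 ∧ r = 0 ∧ 1 = 0
w3 = w2 ∧ v = 0 ∧ 1 = 0
w4 = q ∨ w3 = 1 ∨ 0 = 1
w5 = ¬w4 = ¬1 = 0
w6 = p ∧ w5 = 1 ∧ 0 = 0
w7 = ¬w6 = ¬0 = 1
w8 = t ∧ w7 = 1 ∧ 1 = 1
w9 = u ∧ w8 = 1 ∧ 1 = 1
w10 = w4 ∧ w9 = 1 ∧ 1 = 1
So w10 = 1 as required.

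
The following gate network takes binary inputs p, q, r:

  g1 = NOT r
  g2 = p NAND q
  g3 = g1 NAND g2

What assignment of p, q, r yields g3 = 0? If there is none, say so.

p=1, q=0, r=0

Check with p=1, q=0, r=0:
g1 = NOT r = NOT 0 = 1
g2 = p NAND q = 1 NAND 0 = 1
g3 = g1 NAND g2 = 1 NAND 1 = 0
So g3 = 0 as required.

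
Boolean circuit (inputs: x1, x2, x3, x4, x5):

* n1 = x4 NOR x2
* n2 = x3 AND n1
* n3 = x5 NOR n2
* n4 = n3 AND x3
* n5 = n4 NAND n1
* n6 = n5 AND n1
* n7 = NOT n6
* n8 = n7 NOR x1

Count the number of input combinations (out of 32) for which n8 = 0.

n8 = n7 NOR x1 must be 0, so at least one of n7, x1 is 1.
Enumerating the 32 input combinations, 28 give n8 = 0 and 4 give n8 = 1.

28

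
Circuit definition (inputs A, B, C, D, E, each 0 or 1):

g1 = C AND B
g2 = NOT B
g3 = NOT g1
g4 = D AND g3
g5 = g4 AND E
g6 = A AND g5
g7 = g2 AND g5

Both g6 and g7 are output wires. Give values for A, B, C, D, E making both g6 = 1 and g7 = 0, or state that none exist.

Check with A=1 B=1 C=0 D=1 E=1:
g1 = C AND B = 0 AND 1 = 0
g2 = NOT B = NOT 1 = 0
g3 = NOT g1 = NOT 0 = 1
g4 = D AND g3 = 1 AND 1 = 1
g5 = g4 AND E = 1 AND 1 = 1
g6 = A AND g5 = 1 AND 1 = 1
g7 = g2 AND g5 = 0 AND 1 = 0
So g6 = 1 and g7 = 0.

A=1 B=1 C=0 D=1 E=1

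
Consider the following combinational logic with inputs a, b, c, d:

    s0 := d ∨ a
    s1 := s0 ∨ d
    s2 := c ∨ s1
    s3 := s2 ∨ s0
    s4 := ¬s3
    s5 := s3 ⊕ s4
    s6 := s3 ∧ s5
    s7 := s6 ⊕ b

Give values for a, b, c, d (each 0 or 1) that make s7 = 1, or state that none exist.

a=1 b=0 c=0 d=1

s7 = s6 ⊕ b must be 1, so s6 and b differ.
Check with a=1 b=0 c=0 d=1:
s0 = d ∨ a = 1 ∨ 1 = 1
s1 = s0 ∨ d = 1 ∨ 1 = 1
s2 = c ∨ s1 = 0 ∨ 1 = 1
s3 = s2 ∨ s0 = 1 ∨ 1 = 1
s4 = ¬s3 = ¬1 = 0
s5 = s3 ⊕ s4 = 1 ⊕ 0 = 1
s6 = s3 ∧ s5 = 1 ∧ 1 = 1
s7 = s6 ⊕ b = 1 ⊕ 0 = 1
So s7 = 1 as required.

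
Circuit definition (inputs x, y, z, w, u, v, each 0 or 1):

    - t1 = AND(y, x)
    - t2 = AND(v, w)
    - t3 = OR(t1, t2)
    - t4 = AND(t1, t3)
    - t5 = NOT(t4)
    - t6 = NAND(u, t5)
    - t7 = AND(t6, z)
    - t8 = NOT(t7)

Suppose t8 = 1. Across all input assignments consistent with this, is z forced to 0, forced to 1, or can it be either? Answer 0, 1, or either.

either

Both values of z occur among assignments with t8 = 1:
  z=0: x=0, y=0, z=0, w=0, u=0, v=0
  z=1: x=0, y=0, z=1, w=0, u=1, v=0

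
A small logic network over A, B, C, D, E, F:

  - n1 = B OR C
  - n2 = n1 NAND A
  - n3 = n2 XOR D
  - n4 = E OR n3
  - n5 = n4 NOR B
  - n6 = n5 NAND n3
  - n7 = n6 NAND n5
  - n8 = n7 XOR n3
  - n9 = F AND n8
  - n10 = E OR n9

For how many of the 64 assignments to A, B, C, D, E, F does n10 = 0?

n10 = E OR n9 must be 0, so both E = 0 and n9 = 0.
Enumerating the 64 input combinations, 28 give n10 = 0 and 36 give n10 = 1.

28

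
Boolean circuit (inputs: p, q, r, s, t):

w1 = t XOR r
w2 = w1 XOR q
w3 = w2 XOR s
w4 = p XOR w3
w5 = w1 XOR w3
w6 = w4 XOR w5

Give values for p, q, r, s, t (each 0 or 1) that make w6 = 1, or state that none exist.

w6 = w4 XOR w5 must be 1, so w4 and w5 differ.
Check with p=0, q=0, r=0, s=0, t=1:
w1 = t XOR r = 1 XOR 0 = 1
w2 = w1 XOR q = 1 XOR 0 = 1
w3 = w2 XOR s = 1 XOR 0 = 1
w4 = p XOR w3 = 0 XOR 1 = 1
w5 = w1 XOR w3 = 1 XOR 1 = 0
w6 = w4 XOR w5 = 1 XOR 0 = 1
So w6 = 1 as required.

p=0, q=0, r=0, s=0, t=1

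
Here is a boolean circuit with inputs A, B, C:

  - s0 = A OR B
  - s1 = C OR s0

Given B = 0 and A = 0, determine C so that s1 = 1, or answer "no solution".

C=1

Check with B = 0 and A = 0 and C=1:
s0 = A OR B = 0 OR 0 = 0
s1 = C OR s0 = 1 OR 0 = 1
So s1 = 1.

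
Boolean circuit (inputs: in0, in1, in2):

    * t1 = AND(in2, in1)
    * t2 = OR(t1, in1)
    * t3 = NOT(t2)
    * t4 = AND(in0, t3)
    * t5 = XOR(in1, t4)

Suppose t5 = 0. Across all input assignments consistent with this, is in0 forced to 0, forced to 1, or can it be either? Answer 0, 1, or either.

t5 = XOR(in1, t4) must be 0, so in1 and t4 are equal.
Every assignment with t5 = 0 has in0 = 0; there are 2 such assignment(s).
  in0=0, in1=0, in2=0
  in0=0, in1=0, in2=1

0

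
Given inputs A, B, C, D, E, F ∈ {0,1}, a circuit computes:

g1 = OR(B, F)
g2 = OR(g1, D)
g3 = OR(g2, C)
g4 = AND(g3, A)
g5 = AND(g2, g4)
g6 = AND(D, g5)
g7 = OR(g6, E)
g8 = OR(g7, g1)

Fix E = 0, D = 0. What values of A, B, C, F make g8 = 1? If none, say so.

g8 = OR(g7, g1) must be 1, so at least one of g7, g1 is 1.
Check with E = 0, D = 0 and A=0, B=1, C=1, F=0:
g1 = OR(B, F) = OR(1, 0) = 1
g2 = OR(g1, D) = OR(1, 0) = 1
g3 = OR(g2, C) = OR(1, 1) = 1
g4 = AND(g3, A) = AND(1, 0) = 0
g5 = AND(g2, g4) = AND(1, 0) = 0
g6 = AND(D, g5) = AND(0, 0) = 0
g7 = OR(g6, E) = OR(0, 0) = 0
g8 = OR(g7, g1) = OR(0, 1) = 1
So g8 = 1.

A=0 B=1 C=1 F=0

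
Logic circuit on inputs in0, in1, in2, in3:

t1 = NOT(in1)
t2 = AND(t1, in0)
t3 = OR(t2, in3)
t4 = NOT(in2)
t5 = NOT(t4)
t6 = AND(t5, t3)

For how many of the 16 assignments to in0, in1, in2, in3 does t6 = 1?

5

t6 = AND(t5, t3) must be 1, so both t5 = 1 and t3 = 1.
Enumerating the 16 input combinations, 5 give t6 = 1 and 11 give t6 = 0.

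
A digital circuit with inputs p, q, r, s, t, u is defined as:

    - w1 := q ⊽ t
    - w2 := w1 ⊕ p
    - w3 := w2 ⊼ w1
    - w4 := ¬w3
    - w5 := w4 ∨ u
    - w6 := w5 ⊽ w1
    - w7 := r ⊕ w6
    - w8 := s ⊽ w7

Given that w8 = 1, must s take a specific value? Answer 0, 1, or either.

0

w8 = s ⊽ w7 must be 1, so both s = 0 and w7 = 0.
w7 = r ⊕ w6 must be 0, so r and w6 are equal.
Every assignment with w8 = 1 has s = 0; there are 16 such assignment(s).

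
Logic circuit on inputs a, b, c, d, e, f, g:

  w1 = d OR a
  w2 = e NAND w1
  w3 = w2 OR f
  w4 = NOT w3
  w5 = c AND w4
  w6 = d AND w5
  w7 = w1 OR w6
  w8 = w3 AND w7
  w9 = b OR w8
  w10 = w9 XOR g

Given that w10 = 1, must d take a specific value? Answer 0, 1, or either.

Both values of d occur among assignments with w10 = 1:
  d=0: a=0, b=0, c=0, d=0, e=0, f=0, g=1
  d=1: a=0, b=0, c=0, d=1, e=0, f=0, g=0

either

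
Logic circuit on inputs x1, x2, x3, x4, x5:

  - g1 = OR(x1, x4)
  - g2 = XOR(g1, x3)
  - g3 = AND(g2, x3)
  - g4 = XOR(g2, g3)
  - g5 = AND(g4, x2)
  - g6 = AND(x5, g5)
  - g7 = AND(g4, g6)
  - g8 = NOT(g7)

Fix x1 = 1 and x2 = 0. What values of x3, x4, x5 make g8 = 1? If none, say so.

g8 = NOT(g7) must be 1, so g7 = 0.
Check with x1 = 1 and x2 = 0 and x3=0, x4=0, x5=1:
g1 = OR(x1, x4) = OR(1, 0) = 1
g2 = XOR(g1, x3) = XOR(1, 0) = 1
g3 = AND(g2, x3) = AND(1, 0) = 0
g4 = XOR(g2, g3) = XOR(1, 0) = 1
g5 = AND(g4, x2) = AND(1, 0) = 0
g6 = AND(x5, g5) = AND(1, 0) = 0
g7 = AND(g4, g6) = AND(1, 0) = 0
g8 = NOT(g7) = NOT 0 = 1
So g8 = 1.

x3=0, x4=0, x5=1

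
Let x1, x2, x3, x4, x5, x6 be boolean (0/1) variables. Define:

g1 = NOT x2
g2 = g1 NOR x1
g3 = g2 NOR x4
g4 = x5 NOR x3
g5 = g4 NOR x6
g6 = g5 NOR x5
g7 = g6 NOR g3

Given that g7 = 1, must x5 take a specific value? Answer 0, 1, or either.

either

Both values of x5 occur among assignments with g7 = 1:
  x5=0: x1=0, x2=0, x3=1, x4=1, x5=0, x6=0
  x5=1: x1=0, x2=0, x3=0, x4=1, x5=1, x6=0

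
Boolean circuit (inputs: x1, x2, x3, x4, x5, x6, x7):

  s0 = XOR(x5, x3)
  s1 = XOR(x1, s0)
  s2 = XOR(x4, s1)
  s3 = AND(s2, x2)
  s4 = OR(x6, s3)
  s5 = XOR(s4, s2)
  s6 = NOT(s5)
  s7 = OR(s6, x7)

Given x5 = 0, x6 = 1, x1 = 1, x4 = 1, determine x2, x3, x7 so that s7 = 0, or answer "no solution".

s7 = OR(s6, x7) must be 0, so both s6 = 0 and x7 = 0.
s6 = NOT(s5) must be 0, so s5 = 1.
Check with x5 = 0, x6 = 1, x1 = 1, x4 = 1 and x2=1, x3=0, x7=0:
s0 = XOR(x5, x3) = XOR(0, 0) = 0
s1 = XOR(x1, s0) = XOR(1, 0) = 1
s2 = XOR(x4, s1) = XOR(1, 1) = 0
s3 = AND(s2, x2) = AND(0, 1) = 0
s4 = OR(x6, s3) = OR(1, 0) = 1
s5 = XOR(s4, s2) = XOR(1, 0) = 1
s6 = NOT(s5) = NOT 1 = 0
s7 = OR(s6, x7) = OR(0, 0) = 0
So s7 = 0.

x2=1 x3=0 x7=0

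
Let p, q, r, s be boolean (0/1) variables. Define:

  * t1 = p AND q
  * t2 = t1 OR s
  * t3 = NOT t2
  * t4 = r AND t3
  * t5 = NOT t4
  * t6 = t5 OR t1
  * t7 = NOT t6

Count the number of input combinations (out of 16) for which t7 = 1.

3

t7 = NOT t6 must be 1, so t6 = 0.
t6 = t5 OR t1 must be 0, so both t5 = 0 and t1 = 0.
Enumerating the 16 input combinations, 3 give t7 = 1 and 13 give t7 = 0.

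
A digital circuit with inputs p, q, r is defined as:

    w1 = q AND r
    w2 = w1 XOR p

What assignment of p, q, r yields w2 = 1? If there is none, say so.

Check with p=1 q=1 r=0:
w1 = q AND r = 1 AND 0 = 0
w2 = w1 XOR p = 0 XOR 1 = 1
So w2 = 1 as required.

p=1 q=1 r=0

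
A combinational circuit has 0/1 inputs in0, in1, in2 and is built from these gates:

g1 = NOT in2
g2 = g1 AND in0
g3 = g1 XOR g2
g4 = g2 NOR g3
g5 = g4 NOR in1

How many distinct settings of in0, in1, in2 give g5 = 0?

6

g5 = g4 NOR in1 must be 0, so at least one of g4, in1 is 1.
Satisfying assignments:
  in0=0, in1=0, in2=1
  in0=0, in1=1, in2=0
  in0=0, in1=1, in2=1
  in0=1, in1=0, in2=1
  in0=1, in1=1, in2=0
  in0=1, in1=1, in2=1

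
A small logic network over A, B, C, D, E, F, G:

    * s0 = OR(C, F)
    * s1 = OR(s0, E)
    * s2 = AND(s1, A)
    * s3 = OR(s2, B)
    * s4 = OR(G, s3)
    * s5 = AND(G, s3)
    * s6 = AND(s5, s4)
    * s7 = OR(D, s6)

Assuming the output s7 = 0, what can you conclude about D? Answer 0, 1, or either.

s7 = OR(D, s6) must be 0, so both D = 0 and s6 = 0.
Every assignment with s7 = 0 has D = 0; there are 41 such assignment(s).

0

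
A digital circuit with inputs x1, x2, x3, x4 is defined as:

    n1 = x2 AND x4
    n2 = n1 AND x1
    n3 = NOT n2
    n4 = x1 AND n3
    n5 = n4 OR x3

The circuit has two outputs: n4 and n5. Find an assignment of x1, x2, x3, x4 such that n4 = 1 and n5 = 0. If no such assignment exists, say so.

no solution exists

Across all 16 input combinations, none give both n4 = 1 and n5 = 0.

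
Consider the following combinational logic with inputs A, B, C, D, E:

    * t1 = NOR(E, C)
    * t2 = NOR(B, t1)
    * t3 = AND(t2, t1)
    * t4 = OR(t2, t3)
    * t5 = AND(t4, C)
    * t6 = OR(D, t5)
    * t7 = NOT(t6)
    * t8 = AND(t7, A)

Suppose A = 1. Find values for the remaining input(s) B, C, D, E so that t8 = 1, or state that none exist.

B=1, C=0, D=0, E=1

Check with A = 1 and B=1, C=0, D=0, E=1:
t1 = NOR(E, C) = NOR(1, 0) = 0
t2 = NOR(B, t1) = NOR(1, 0) = 0
t3 = AND(t2, t1) = AND(0, 0) = 0
t4 = OR(t2, t3) = OR(0, 0) = 0
t5 = AND(t4, C) = AND(0, 0) = 0
t6 = OR(D, t5) = OR(0, 0) = 0
t7 = NOT(t6) = NOT 0 = 1
t8 = AND(t7, A) = AND(1, 1) = 1
So t8 = 1.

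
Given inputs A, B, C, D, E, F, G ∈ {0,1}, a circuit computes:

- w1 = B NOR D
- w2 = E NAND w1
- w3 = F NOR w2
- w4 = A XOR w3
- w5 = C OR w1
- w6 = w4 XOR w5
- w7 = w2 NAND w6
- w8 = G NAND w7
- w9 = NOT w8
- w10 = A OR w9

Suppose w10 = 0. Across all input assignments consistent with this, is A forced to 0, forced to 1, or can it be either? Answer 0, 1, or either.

w10 = A OR w9 must be 0, so both A = 0 and w9 = 0.
w9 = NOT w8 must be 0, so w8 = 1.
Every assignment with w10 = 0 has A = 0; there are 48 such assignment(s).

0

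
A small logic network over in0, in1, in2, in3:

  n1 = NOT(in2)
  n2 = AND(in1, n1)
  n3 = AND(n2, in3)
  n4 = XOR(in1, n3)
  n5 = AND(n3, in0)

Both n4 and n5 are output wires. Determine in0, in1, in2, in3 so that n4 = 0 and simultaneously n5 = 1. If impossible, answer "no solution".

Check with in0=1, in1=1, in2=0, in3=1:
n1 = NOT(in2) = NOT 0 = 1
n2 = AND(in1, n1) = AND(1, 1) = 1
n3 = AND(n2, in3) = AND(1, 1) = 1
n4 = XOR(in1, n3) = XOR(1, 1) = 0
n5 = AND(n3, in0) = AND(1, 1) = 1
So n4 = 0 and n5 = 1.

in0=1, in1=1, in2=0, in3=1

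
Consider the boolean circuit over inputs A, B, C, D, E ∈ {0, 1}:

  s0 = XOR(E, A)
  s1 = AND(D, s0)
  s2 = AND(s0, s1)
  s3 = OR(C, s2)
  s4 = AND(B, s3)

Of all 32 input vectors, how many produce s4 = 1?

10

s4 = AND(B, s3) must be 1, so both B = 1 and s3 = 1.
Enumerating the 32 input combinations, 10 give s4 = 1 and 22 give s4 = 0.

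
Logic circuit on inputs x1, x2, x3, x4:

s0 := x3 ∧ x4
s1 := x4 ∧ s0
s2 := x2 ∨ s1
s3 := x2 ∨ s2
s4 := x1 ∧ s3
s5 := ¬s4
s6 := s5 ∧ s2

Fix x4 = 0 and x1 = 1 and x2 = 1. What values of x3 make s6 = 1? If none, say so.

no solution exists

With x4 = 0 and x1 = 1 and x2 = 1 fixed, none of the 2 settings of x3 give s6 = 1.
For example, with x3=1:
s0 = x3 ∧ x4 = 1 ∧ 0 = 0
s1 = x4 ∧ s0 = 0 ∧ 0 = 0
s2 = x2 ∨ s1 = 1 ∨ 0 = 1
s3 = x2 ∨ s2 = 1 ∨ 1 = 1
s4 = x1 ∧ s3 = 1 ∧ 1 = 1
s5 = ¬s4 = ¬1 = 0
s6 = s5 ∧ s2 = 0 ∧ 1 = 0
giving s6 = 0 ≠ 1.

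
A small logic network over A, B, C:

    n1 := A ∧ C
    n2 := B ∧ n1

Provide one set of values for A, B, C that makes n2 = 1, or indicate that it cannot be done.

Check with A=1, B=1, C=1:
n1 = A ∧ C = 1 ∧ 1 = 1
n2 = B ∧ n1 = 1 ∧ 1 = 1
So n2 = 1 as required.

A=1, B=1, C=1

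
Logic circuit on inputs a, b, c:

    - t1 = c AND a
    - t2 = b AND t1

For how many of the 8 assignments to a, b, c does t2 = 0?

7

t2 = b AND t1 must be 0, so at least one of b, t1 is 0.
Enumerating the 8 input combinations, 7 give t2 = 0 and 1 give t2 = 1.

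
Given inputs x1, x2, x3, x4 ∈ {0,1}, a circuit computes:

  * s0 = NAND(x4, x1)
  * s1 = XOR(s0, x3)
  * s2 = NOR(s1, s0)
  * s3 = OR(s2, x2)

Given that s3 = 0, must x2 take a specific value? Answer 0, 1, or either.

s3 = OR(s2, x2) must be 0, so both s2 = 0 and x2 = 0.
Every assignment with s3 = 0 has x2 = 0; there are 7 such assignment(s).

0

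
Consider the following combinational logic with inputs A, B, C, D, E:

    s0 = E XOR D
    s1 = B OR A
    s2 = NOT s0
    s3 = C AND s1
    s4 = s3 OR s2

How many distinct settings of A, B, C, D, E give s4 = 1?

22

s4 = s3 OR s2 must be 1, so at least one of s3, s2 is 1.
Enumerating the 32 input combinations, 22 give s4 = 1 and 10 give s4 = 0.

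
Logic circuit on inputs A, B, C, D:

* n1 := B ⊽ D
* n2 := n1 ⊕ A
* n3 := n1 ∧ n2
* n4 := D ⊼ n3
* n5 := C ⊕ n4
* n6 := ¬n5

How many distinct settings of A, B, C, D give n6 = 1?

8

n6 = ¬n5 must be 1, so n5 = 0.
n5 = C ⊕ n4 must be 0, so C and n4 are equal.
Enumerating the 16 input combinations, 8 give n6 = 1 and 8 give n6 = 0.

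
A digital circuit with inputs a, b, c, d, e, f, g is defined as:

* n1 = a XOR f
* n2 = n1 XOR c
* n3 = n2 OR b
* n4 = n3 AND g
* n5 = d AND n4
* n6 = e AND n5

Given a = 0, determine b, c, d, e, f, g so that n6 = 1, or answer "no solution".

Check with a = 0 and b=1, c=1, d=1, e=1, f=0, g=1:
n1 = a XOR f = 0 XOR 0 = 0
n2 = n1 XOR c = 0 XOR 1 = 1
n3 = n2 OR b = 1 OR 1 = 1
n4 = n3 AND g = 1 AND 1 = 1
n5 = d AND n4 = 1 AND 1 = 1
n6 = e AND n5 = 1 AND 1 = 1
So n6 = 1.

b=1, c=1, d=1, e=1, f=0, g=1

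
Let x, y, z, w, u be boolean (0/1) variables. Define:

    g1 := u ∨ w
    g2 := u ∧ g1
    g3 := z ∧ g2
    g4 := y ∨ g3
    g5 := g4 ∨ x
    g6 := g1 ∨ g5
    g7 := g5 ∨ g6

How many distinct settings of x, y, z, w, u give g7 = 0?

g7 = g5 ∨ g6 must be 0, so both g5 = 0 and g6 = 0.
g5 = g4 ∨ x must be 0, so both g4 = 0 and x = 0.
Satisfying assignments:
  x=0, y=0, z=0, w=0, u=0
  x=0, y=0, z=1, w=0, u=0

2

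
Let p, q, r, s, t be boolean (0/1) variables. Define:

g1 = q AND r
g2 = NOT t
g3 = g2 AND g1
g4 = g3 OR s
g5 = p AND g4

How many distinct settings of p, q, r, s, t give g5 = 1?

9

g5 = p AND g4 must be 1, so both p = 1 and g4 = 1.
Enumerating the 32 input combinations, 9 give g5 = 1 and 23 give g5 = 0.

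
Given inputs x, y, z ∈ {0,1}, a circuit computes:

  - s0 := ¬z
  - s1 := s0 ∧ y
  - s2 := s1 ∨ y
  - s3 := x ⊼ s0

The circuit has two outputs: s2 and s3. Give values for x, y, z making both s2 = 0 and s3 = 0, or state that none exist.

x=1 y=0 z=0

Check with x=1 y=0 z=0:
s0 = ¬z = ¬0 = 1
s1 = s0 ∧ y = 1 ∧ 0 = 0
s2 = s1 ∨ y = 0 ∨ 0 = 0
s3 = x ⊼ s0 = 1 ⊼ 1 = 0
So s2 = 0 and s3 = 0.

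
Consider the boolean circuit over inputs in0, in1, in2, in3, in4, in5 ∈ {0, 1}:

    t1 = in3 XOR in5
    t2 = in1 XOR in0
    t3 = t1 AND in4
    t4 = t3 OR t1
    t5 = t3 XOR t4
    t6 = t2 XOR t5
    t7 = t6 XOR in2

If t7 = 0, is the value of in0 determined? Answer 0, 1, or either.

either

Both values of in0 occur among assignments with t7 = 0:
  in0=0: in0=0, in1=0, in2=0, in3=0, in4=0, in5=0
  in0=1: in0=1, in1=0, in2=0, in3=0, in4=0, in5=1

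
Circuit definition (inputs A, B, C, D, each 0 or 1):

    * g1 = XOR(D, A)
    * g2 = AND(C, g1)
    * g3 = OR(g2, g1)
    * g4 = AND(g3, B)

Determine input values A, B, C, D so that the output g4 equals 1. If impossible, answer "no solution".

A=0 B=1 C=1 D=1

g4 = AND(g3, B) must be 1, so both g3 = 1 and B = 1.
Check with A=0 B=1 C=1 D=1:
g1 = XOR(D, A) = XOR(1, 0) = 1
g2 = AND(C, g1) = AND(1, 1) = 1
g3 = OR(g2, g1) = OR(1, 1) = 1
g4 = AND(g3, B) = AND(1, 1) = 1
So g4 = 1 as required.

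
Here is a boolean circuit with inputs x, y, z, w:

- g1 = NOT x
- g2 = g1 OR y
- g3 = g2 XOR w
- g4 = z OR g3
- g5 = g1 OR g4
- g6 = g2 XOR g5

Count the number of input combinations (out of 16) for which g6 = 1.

g6 = g2 XOR g5 must be 1, so g2 and g5 differ.
Satisfying assignments:
  x=1, y=0, z=0, w=1
  x=1, y=0, z=1, w=0
  x=1, y=0, z=1, w=1
  x=1, y=1, z=0, w=1

4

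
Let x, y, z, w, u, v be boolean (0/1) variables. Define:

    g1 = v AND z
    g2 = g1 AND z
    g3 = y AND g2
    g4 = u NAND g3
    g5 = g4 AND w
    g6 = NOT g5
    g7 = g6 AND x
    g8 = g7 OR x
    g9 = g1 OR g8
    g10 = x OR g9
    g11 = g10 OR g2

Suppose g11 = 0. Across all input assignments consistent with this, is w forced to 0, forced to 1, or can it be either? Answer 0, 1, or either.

Both values of w occur among assignments with g11 = 0:
  w=0: x=0, y=0, z=0, w=0, u=0, v=0
  w=1: x=0, y=0, z=0, w=1, u=0, v=0

either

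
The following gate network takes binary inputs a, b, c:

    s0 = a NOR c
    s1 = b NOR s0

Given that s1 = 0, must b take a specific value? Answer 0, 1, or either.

Both values of b occur among assignments with s1 = 0:
  b=0: a=0, b=0, c=0
  b=1: a=0, b=1, c=0

either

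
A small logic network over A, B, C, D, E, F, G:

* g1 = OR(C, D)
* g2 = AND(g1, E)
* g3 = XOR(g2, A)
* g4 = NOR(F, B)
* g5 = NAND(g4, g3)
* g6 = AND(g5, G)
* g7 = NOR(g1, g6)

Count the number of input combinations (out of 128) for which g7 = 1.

g7 = NOR(g1, g6) must be 1, so both g1 = 0 and g6 = 0.
Enumerating the 128 input combinations, 18 give g7 = 1 and 110 give g7 = 0.

18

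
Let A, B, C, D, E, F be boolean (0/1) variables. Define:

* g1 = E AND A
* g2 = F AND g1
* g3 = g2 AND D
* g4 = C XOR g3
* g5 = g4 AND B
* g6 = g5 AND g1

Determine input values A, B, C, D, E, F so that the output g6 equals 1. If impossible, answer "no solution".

g6 = g5 AND g1 must be 1, so both g5 = 1 and g1 = 1.
g5 = g4 AND B must be 1, so both g4 = 1 and B = 1.
g1 = E AND A must be 1, so both E = 1 and A = 1.
Check with A=1, B=1, C=1, D=1, E=1, F=0:
g1 = E AND A = 1 AND 1 = 1
g2 = F AND g1 = 0 AND 1 = 0
g3 = g2 AND D = 0 AND 1 = 0
g4 = C XOR g3 = 1 XOR 0 = 1
g5 = g4 AND B = 1 AND 1 = 1
g6 = g5 AND g1 = 1 AND 1 = 1
So g6 = 1 as required.

A=1, B=1, C=1, D=1, E=1, F=0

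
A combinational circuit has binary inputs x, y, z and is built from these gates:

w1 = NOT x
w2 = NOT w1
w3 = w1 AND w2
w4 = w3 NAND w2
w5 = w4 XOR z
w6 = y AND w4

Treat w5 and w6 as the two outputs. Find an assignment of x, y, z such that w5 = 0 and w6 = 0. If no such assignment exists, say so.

Check with x=1 y=0 z=1:
w1 = NOT x = NOT 1 = 0
w2 = NOT w1 = NOT 0 = 1
w3 = w1 AND w2 = 0 AND 1 = 0
w4 = w3 NAND w2 = 0 NAND 1 = 1
w5 = w4 XOR z = 1 XOR 1 = 0
w6 = y AND w4 = 0 AND 1 = 0
So w5 = 0 and w6 = 0.

x=1 y=0 z=1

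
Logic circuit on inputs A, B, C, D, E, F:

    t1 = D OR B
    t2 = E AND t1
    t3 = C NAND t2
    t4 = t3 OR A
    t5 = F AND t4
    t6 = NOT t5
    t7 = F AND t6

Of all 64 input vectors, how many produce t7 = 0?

61

t7 = F AND t6 must be 0, so at least one of F, t6 is 0.
Enumerating the 64 input combinations, 61 give t7 = 0 and 3 give t7 = 1.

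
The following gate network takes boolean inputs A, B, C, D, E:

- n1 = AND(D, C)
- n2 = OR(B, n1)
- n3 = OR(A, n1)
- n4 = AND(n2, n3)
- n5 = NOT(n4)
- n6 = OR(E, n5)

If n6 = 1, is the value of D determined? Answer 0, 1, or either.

Both values of D occur among assignments with n6 = 1:
  D=0: A=0, B=0, C=0, D=0, E=0
  D=1: A=0, B=0, C=0, D=1, E=0

either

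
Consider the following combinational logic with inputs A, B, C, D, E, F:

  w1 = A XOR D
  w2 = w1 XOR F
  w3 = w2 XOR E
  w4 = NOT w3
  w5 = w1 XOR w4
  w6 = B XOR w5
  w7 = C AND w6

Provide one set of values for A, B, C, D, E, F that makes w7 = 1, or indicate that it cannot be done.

A=0, B=0, C=1, D=1, E=1, F=1

w7 = C AND w6 must be 1, so both C = 1 and w6 = 1.
w6 = B XOR w5 must be 1, so B and w5 differ.
Check with A=0, B=0, C=1, D=1, E=1, F=1:
w1 = A XOR D = 0 XOR 1 = 1
w2 = w1 XOR F = 1 XOR 1 = 0
w3 = w2 XOR E = 0 XOR 1 = 1
w4 = NOT w3 = NOT 1 = 0
w5 = w1 XOR w4 = 1 XOR 0 = 1
w6 = B XOR w5 = 0 XOR 1 = 1
w7 = C AND w6 = 1 AND 1 = 1
So w7 = 1 as required.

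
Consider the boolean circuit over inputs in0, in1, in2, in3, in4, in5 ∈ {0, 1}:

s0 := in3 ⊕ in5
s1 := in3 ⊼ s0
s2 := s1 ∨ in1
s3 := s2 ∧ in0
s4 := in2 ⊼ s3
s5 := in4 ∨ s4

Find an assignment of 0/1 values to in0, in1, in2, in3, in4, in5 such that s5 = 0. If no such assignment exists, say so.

in0=1, in1=1, in2=1, in3=0, in4=0, in5=0

s5 = in4 ∨ s4 must be 0, so both in4 = 0 and s4 = 0.
s4 = in2 ⊼ s3 must be 0, so both in2 = 1 and s3 = 1.
s3 = s2 ∧ in0 must be 1, so both s2 = 1 and in0 = 1.
Check with in0=1, in1=1, in2=1, in3=0, in4=0, in5=0:
s0 = in3 ⊕ in5 = 0 ⊕ 0 = 0
s1 = in3 ⊼ s0 = 0 ⊼ 0 = 1
s2 = s1 ∨ in1 = 1 ∨ 1 = 1
s3 = s2 ∧ in0 = 1 ∧ 1 = 1
s4 = in2 ⊼ s3 = 1 ⊼ 1 = 0
s5 = in4 ∨ s4 = 0 ∨ 0 = 0
So s5 = 0 as required.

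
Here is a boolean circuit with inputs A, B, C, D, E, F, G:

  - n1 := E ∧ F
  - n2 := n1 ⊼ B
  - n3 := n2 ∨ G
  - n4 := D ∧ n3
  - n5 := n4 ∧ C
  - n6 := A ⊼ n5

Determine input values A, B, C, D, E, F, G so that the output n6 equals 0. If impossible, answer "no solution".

A=1 B=0 C=1 D=1 E=0 F=1 G=1

Check with A=1 B=0 C=1 D=1 E=0 F=1 G=1:
n1 = E ∧ F = 0 ∧ 1 = 0
n2 = n1 ⊼ B = 0 ⊼ 0 = 1
n3 = n2 ∨ G = 1 ∨ 1 = 1
n4 = D ∧ n3 = 1 ∧ 1 = 1
n5 = n4 ∧ C = 1 ∧ 1 = 1
n6 = A ⊼ n5 = 1 ⊼ 1 = 0
So n6 = 0 as required.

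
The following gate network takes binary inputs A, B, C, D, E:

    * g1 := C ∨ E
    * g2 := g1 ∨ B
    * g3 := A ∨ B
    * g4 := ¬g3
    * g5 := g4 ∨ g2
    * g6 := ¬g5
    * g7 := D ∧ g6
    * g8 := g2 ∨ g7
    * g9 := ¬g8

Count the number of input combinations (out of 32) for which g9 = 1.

3

g9 = ¬g8 must be 1, so g8 = 0.
g8 = g2 ∨ g7 must be 0, so both g2 = 0 and g7 = 0.
g2 = g1 ∨ B must be 0, so both g1 = 0 and B = 0.
Satisfying assignments:
  A=0, B=0, C=0, D=0, E=0
  A=0, B=0, C=0, D=1, E=0
  A=1, B=0, C=0, D=0, E=0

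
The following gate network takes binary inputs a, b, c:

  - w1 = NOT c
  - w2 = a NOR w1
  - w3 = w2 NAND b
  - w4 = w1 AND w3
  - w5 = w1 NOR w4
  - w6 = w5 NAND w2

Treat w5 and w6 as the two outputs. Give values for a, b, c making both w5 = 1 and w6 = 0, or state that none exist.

Check with a=0, b=0, c=1:
w1 = NOT c = NOT 1 = 0
w2 = a NOR w1 = 0 NOR 0 = 1
w3 = w2 NAND b = 1 NAND 0 = 1
w4 = w1 AND w3 = 0 AND 1 = 0
w5 = w1 NOR w4 = 0 NOR 0 = 1
w6 = w5 NAND w2 = 1 NAND 1 = 0
So w5 = 1 and w6 = 0.

a=0, b=0, c=1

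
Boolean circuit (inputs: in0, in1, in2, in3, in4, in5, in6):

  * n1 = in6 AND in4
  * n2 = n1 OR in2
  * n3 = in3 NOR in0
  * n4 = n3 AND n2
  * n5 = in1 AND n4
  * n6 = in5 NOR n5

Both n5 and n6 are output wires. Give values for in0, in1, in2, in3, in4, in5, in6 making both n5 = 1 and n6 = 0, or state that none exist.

in0=0 in1=1 in2=1 in3=0 in4=0 in5=0 in6=0

Check with in0=0 in1=1 in2=1 in3=0 in4=0 in5=0 in6=0:
n1 = in6 AND in4 = 0 AND 0 = 0
n2 = n1 OR in2 = 0 OR 1 = 1
n3 = in3 NOR in0 = 0 NOR 0 = 1
n4 = n3 AND n2 = 1 AND 1 = 1
n5 = in1 AND n4 = 1 AND 1 = 1
n6 = in5 NOR n5 = 0 NOR 1 = 0
So n5 = 1 and n6 = 0.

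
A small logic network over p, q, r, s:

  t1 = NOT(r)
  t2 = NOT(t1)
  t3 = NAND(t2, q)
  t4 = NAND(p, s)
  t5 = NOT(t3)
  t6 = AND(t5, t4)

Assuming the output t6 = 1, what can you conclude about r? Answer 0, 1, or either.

1

t6 = AND(t5, t4) must be 1, so both t5 = 1 and t4 = 1.
t5 = NOT(t3) must be 1, so t3 = 0.
t4 = NAND(p, s) must be 1, so at least one of p, s is 0.
Every assignment with t6 = 1 has r = 1; there are 3 such assignment(s).
  p=0, q=1, r=1, s=0
  p=0, q=1, r=1, s=1
  p=1, q=1, r=1, s=0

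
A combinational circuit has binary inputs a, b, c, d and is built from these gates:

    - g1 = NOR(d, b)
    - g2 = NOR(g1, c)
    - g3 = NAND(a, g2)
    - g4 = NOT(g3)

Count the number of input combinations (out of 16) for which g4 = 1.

3

g4 = NOT(g3) must be 1, so g3 = 0.
Satisfying assignments:
  a=1, b=0, c=0, d=1
  a=1, b=1, c=0, d=0
  a=1, b=1, c=0, d=1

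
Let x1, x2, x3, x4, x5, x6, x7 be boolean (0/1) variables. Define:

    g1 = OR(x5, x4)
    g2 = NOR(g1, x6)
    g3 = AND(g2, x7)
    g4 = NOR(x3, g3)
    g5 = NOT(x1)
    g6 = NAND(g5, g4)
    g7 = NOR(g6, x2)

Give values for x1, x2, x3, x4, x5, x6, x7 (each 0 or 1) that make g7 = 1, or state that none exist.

Check with x1=0, x2=0, x3=0, x4=1, x5=0, x6=1, x7=1:
g1 = OR(x5, x4) = OR(0, 1) = 1
g2 = NOR(g1, x6) = NOR(1, 1) = 0
g3 = AND(g2, x7) = AND(0, 1) = 0
g4 = NOR(x3, g3) = NOR(0, 0) = 1
g5 = NOT(x1) = NOT 0 = 1
g6 = NAND(g5, g4) = NAND(1, 1) = 0
g7 = NOR(g6, x2) = NOR(0, 0) = 1
So g7 = 1 as required.

x1=0, x2=0, x3=0, x4=1, x5=0, x6=1, x7=1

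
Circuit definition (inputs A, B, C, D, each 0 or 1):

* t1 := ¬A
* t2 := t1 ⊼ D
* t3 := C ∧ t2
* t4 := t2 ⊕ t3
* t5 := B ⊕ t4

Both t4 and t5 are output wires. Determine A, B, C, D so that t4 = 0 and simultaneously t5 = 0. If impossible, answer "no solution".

A=0, B=0, C=1, D=0

Check with A=0, B=0, C=1, D=0:
t1 = ¬A = ¬0 = 1
t2 = t1 ⊼ D = 1 ⊼ 0 = 1
t3 = C ∧ t2 = 1 ∧ 1 = 1
t4 = t2 ⊕ t3 = 1 ⊕ 1 = 0
t5 = B ⊕ t4 = 0 ⊕ 0 = 0
So t4 = 0 and t5 = 0.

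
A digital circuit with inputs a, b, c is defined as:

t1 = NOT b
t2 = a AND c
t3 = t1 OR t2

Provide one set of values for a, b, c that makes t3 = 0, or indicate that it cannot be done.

t3 = t1 OR t2 must be 0, so both t1 = 0 and t2 = 0.
t1 = NOT b must be 0, so b = 1.
t2 = a AND c must be 0, so at least one of a, c is 0.
Check with a=1, b=1, c=0:
t1 = NOT b = NOT 1 = 0
t2 = a AND c = 1 AND 0 = 0
t3 = t1 OR t2 = 0 OR 0 = 0
So t3 = 0 as required.

a=1, b=1, c=0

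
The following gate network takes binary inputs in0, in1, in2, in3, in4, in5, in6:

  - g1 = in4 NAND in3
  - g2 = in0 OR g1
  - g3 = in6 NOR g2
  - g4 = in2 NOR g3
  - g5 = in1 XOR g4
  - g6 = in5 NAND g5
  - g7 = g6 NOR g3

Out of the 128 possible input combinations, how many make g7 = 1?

30

g7 = g6 NOR g3 must be 1, so both g6 = 0 and g3 = 0.
g6 = in5 NAND g5 must be 0, so both in5 = 1 and g5 = 1.
Enumerating the 128 input combinations, 30 give g7 = 1 and 98 give g7 = 0.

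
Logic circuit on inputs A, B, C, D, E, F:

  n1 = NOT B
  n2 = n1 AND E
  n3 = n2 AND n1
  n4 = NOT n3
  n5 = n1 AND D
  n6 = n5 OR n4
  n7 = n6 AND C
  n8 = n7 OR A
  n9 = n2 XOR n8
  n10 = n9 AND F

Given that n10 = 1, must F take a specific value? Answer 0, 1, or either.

n10 = n9 AND F must be 1, so both n9 = 1 and F = 1.
n9 = n2 XOR n8 must be 1, so n2 and n8 differ.
Every assignment with n10 = 1 has F = 1; there are 21 such assignment(s).

1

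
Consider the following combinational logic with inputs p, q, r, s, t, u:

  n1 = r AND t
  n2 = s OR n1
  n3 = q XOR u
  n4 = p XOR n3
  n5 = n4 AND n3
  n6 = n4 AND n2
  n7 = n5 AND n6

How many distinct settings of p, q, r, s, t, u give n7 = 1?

n7 = n5 AND n6 must be 1, so both n5 = 1 and n6 = 1.
n5 = n4 AND n3 must be 1, so both n4 = 1 and n3 = 1.
Enumerating the 64 input combinations, 10 give n7 = 1 and 54 give n7 = 0.

10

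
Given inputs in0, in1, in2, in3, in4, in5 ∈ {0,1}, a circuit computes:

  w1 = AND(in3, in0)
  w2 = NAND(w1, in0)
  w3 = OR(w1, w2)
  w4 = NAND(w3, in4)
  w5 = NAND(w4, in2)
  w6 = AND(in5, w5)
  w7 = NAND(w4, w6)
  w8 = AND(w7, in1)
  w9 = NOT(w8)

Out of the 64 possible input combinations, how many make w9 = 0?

w9 = NOT(w8) must be 0, so w8 = 1.
w8 = AND(w7, in1) must be 1, so both w7 = 1 and in1 = 1.
w7 = NAND(w4, w6) must be 1, so at least one of w4, w6 is 0.
Enumerating the 64 input combinations, 28 give w9 = 0 and 36 give w9 = 1.

28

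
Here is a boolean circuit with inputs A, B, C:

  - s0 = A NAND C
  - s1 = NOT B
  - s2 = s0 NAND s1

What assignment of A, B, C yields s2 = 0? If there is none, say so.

A=1, B=0, C=0

s2 = s0 NAND s1 must be 0, so both s0 = 1 and s1 = 1.
s0 = A NAND C must be 1, so at least one of A, C is 0.
s1 = NOT B must be 1, so B = 0.
Check with A=1, B=0, C=0:
s0 = A NAND C = 1 NAND 0 = 1
s1 = NOT B = NOT 0 = 1
s2 = s0 NAND s1 = 1 NAND 1 = 0
So s2 = 0 as required.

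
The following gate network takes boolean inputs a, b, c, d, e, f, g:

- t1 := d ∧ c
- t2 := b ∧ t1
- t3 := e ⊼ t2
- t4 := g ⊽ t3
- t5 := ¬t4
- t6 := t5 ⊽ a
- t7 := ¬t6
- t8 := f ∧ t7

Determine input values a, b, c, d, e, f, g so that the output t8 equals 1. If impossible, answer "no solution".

Check with a=0, b=0, c=1, d=0, e=1, f=1, g=0:
t1 = d ∧ c = 0 ∧ 1 = 0
t2 = b ∧ t1 = 0 ∧ 0 = 0
t3 = e ⊼ t2 = 1 ⊼ 0 = 1
t4 = g ⊽ t3 = 0 ⊽ 1 = 0
t5 = ¬t4 = ¬0 = 1
t6 = t5 ⊽ a = 1 ⊽ 0 = 0
t7 = ¬t6 = ¬0 = 1
t8 = f ∧ t7 = 1 ∧ 1 = 1
So t8 = 1 as required.

a=0, b=0, c=1, d=0, e=1, f=1, g=0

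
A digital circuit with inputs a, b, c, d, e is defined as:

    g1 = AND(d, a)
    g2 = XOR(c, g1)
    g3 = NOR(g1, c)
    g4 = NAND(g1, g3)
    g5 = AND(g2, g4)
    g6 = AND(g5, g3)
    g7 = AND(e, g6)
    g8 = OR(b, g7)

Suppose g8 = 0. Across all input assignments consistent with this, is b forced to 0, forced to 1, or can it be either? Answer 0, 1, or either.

0

g8 = OR(b, g7) must be 0, so both b = 0 and g7 = 0.
g7 = AND(e, g6) must be 0, so at least one of e, g6 is 0.
Every assignment with g8 = 0 has b = 0; there are 16 such assignment(s).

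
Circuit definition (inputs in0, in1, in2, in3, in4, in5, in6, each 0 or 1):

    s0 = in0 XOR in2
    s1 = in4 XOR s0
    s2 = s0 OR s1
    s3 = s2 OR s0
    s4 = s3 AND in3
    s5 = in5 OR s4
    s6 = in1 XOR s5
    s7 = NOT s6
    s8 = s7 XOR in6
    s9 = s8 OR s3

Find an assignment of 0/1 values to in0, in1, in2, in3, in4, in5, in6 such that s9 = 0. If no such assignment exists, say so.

in0=0, in1=0, in2=0, in3=0, in4=0, in5=1, in6=0

s9 = s8 OR s3 must be 0, so both s8 = 0 and s3 = 0.
s8 = s7 XOR in6 must be 0, so s7 and in6 are equal.
Check with in0=0, in1=0, in2=0, in3=0, in4=0, in5=1, in6=0:
s0 = in0 XOR in2 = 0 XOR 0 = 0
s1 = in4 XOR s0 = 0 XOR 0 = 0
s2 = s0 OR s1 = 0 OR 0 = 0
s3 = s2 OR s0 = 0 OR 0 = 0
s4 = s3 AND in3 = 0 AND 0 = 0
s5 = in5 OR s4 = 1 OR 0 = 1
s6 = in1 XOR s5 = 0 XOR 1 = 1
s7 = NOT s6 = NOT 1 = 0
s8 = s7 XOR in6 = 0 XOR 0 = 0
s9 = s8 OR s3 = 0 OR 0 = 0
So s9 = 0 as required.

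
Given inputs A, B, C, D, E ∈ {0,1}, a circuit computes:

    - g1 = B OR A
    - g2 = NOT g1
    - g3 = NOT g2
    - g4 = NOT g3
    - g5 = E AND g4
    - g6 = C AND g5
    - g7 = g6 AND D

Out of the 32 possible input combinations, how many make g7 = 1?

g7 = g6 AND D must be 1, so both g6 = 1 and D = 1.
g6 = C AND g5 must be 1, so both C = 1 and g5 = 1.
Satisfying assignments:
  A=0, B=0, C=1, D=1, E=1

1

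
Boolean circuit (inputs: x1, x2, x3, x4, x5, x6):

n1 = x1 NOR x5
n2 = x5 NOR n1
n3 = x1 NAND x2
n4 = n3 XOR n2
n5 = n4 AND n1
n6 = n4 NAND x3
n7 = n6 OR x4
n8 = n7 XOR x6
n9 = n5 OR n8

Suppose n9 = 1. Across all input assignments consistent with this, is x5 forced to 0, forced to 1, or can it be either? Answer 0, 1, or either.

Both values of x5 occur among assignments with n9 = 1:
  x5=0: x1=0, x2=0, x3=0, x4=0, x5=0, x6=0
  x5=1: x1=0, x2=0, x3=0, x4=0, x5=1, x6=0

either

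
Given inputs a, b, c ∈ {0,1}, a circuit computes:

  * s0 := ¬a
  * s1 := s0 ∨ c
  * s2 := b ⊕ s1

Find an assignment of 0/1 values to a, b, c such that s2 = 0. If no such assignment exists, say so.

s2 = b ⊕ s1 must be 0, so b and s1 are equal.
Check with a=0, b=1, c=1:
s0 = ¬a = ¬0 = 1
s1 = s0 ∨ c = 1 ∨ 1 = 1
s2 = b ⊕ s1 = 1 ⊕ 1 = 0
So s2 = 0 as required.

a=0, b=1, c=1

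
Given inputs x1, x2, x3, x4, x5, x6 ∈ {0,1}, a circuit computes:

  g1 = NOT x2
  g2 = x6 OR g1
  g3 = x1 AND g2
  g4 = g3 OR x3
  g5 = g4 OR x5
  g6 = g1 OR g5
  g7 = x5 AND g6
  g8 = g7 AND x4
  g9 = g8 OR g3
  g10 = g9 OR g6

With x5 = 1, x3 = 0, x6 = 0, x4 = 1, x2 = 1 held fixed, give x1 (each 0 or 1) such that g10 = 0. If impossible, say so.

With x5 = 1, x3 = 0, x6 = 0, x4 = 1, x2 = 1 fixed, none of the 2 settings of x1 give g10 = 0.
For example, with x1=1:
g1 = NOT x2 = NOT 1 = 0
g2 = x6 OR g1 = 0 OR 0 = 0
g3 = x1 AND g2 = 1 AND 0 = 0
g4 = g3 OR x3 = 0 OR 0 = 0
g5 = g4 OR x5 = 0 OR 1 = 1
g6 = g1 OR g5 = 0 OR 1 = 1
g7 = x5 AND g6 = 1 AND 1 = 1
g8 = g7 AND x4 = 1 AND 1 = 1
g9 = g8 OR g3 = 1 OR 0 = 1
g10 = g9 OR g6 = 1 OR 1 = 1
giving g10 = 1 ≠ 0.

no solution exists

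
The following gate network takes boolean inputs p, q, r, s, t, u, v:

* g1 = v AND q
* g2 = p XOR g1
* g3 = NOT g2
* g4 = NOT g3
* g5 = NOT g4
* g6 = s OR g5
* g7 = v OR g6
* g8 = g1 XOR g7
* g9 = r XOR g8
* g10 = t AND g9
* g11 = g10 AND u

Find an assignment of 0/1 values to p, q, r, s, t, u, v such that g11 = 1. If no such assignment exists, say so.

p=0, q=1, r=1, s=1, t=1, u=1, v=1

g11 = g10 AND u must be 1, so both g10 = 1 and u = 1.
g10 = t AND g9 must be 1, so both t = 1 and g9 = 1.
g9 = r XOR g8 must be 1, so r and g8 differ.
Check with p=0, q=1, r=1, s=1, t=1, u=1, v=1:
g1 = v AND q = 1 AND 1 = 1
g2 = p XOR g1 = 0 XOR 1 = 1
g3 = NOT g2 = NOT 1 = 0
g4 = NOT g3 = NOT 0 = 1
g5 = NOT g4 = NOT 1 = 0
g6 = s OR g5 = 1 OR 0 = 1
g7 = v OR g6 = 1 OR 1 = 1
g8 = g1 XOR g7 = 1 XOR 1 = 0
g9 = r XOR g8 = 1 XOR 0 = 1
g10 = t AND g9 = 1 AND 1 = 1
g11 = g10 AND u = 1 AND 1 = 1
So g11 = 1 as required.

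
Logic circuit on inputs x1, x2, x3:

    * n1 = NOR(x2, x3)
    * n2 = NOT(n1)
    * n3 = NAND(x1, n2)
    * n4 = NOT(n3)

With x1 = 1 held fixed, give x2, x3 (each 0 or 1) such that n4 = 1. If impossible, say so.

Check with x1 = 1 and x2=1, x3=1:
n1 = NOR(x2, x3) = NOR(1, 1) = 0
n2 = NOT(n1) = NOT 0 = 1
n3 = NAND(x1, n2) = NAND(1, 1) = 0
n4 = NOT(n3) = NOT 0 = 1
So n4 = 1.

x2=1, x3=1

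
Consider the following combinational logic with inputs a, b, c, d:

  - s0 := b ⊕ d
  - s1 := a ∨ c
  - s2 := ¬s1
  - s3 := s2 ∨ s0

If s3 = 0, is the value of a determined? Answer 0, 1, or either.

Both values of a occur among assignments with s3 = 0:
  a=0: a=0, b=0, c=1, d=0
  a=1: a=1, b=0, c=0, d=0

either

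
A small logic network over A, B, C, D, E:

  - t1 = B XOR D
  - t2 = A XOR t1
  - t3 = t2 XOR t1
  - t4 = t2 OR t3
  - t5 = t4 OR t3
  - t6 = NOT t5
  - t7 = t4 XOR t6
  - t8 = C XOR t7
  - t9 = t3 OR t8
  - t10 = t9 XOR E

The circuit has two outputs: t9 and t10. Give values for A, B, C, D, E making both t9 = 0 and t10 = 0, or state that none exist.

A=0, B=0, C=1, D=1, E=0

Check with A=0, B=0, C=1, D=1, E=0:
t1 = B XOR D = 0 XOR 1 = 1
t2 = A XOR t1 = 0 XOR 1 = 1
t3 = t2 XOR t1 = 1 XOR 1 = 0
t4 = t2 OR t3 = 1 OR 0 = 1
t5 = t4 OR t3 = 1 OR 0 = 1
t6 = NOT t5 = NOT 1 = 0
t7 = t4 XOR t6 = 1 XOR 0 = 1
t8 = C XOR t7 = 1 XOR 1 = 0
t9 = t3 OR t8 = 0 OR 0 = 0
t10 = t9 XOR E = 0 XOR 0 = 0
So t9 = 0 and t10 = 0.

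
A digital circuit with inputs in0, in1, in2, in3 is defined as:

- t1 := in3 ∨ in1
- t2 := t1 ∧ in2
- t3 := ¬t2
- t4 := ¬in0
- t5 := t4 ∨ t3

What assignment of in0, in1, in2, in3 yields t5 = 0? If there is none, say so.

Check with in0=1, in1=1, in2=1, in3=0:
t1 = in3 ∨ in1 = 0 ∨ 1 = 1
t2 = t1 ∧ in2 = 1 ∧ 1 = 1
t3 = ¬t2 = ¬1 = 0
t4 = ¬in0 = ¬1 = 0
t5 = t4 ∨ t3 = 0 ∨ 0 = 0
So t5 = 0 as required.

in0=1, in1=1, in2=1, in3=0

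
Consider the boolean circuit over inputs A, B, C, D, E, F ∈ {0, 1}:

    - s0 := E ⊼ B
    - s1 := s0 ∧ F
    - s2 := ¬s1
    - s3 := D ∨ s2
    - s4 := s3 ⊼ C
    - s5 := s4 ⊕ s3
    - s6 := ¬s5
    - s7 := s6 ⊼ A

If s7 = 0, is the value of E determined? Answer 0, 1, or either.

either

Both values of E occur among assignments with s7 = 0:
  E=0: A=1, B=0, C=0, D=0, E=0, F=0
  E=1: A=1, B=0, C=0, D=0, E=1, F=0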